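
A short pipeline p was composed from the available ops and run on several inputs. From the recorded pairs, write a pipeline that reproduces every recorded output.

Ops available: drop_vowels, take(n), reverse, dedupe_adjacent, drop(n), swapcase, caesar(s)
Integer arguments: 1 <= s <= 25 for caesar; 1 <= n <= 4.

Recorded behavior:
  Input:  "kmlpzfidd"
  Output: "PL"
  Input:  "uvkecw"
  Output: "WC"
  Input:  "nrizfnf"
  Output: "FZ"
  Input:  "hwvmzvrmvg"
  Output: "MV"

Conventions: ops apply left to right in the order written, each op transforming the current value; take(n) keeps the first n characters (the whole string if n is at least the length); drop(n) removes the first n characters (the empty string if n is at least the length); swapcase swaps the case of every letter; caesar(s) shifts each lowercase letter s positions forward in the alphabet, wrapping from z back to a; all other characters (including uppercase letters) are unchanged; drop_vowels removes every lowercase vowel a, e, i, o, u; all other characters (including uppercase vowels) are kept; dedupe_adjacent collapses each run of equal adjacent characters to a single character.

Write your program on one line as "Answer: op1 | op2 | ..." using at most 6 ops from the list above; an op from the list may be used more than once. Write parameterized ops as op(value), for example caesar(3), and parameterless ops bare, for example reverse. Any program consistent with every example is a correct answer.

drop_vowels | drop(2) | dedupe_adjacent | take(2) | swapcase | reverse

Check, running the answer program on each example:
  "kmlpzfidd" -> "kmlpzfdd" -> "lpzfdd" -> "lpzfd" -> "lp" -> "LP" -> "PL"
  "uvkecw" -> "vkcw" -> "cw" -> "cw" -> "cw" -> "CW" -> "WC"
  "nrizfnf" -> "nrzfnf" -> "zfnf" -> "zfnf" -> "zf" -> "ZF" -> "FZ"
  "hwvmzvrmvg" -> "hwvmzvrmvg" -> "vmzvrmvg" -> "vmzvrmvg" -> "vm" -> "VM" -> "MV"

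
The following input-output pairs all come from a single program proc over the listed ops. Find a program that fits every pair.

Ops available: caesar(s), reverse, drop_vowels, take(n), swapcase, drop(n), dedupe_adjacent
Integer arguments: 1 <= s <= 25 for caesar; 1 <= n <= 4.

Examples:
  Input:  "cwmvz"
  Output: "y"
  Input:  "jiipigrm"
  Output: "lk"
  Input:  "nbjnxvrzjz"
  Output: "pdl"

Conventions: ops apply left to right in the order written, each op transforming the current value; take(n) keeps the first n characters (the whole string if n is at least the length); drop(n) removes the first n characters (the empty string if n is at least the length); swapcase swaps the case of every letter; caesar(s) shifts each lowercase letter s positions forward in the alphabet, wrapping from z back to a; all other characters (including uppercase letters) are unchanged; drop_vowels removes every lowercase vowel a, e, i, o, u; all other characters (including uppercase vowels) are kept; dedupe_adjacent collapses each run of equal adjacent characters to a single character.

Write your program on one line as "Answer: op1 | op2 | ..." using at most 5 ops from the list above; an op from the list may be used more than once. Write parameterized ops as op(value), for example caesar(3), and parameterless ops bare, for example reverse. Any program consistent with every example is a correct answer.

caesar(2) | take(3) | drop_vowels | dedupe_adjacent

Check, running the answer program on each example:
  "cwmvz" -> "eyoxb" -> "eyo" -> "y" -> "y"
  "jiipigrm" -> "lkkrkito" -> "lkk" -> "lkk" -> "lk"
  "nbjnxvrzjz" -> "pdlpzxtblb" -> "pdl" -> "pdl" -> "pdl"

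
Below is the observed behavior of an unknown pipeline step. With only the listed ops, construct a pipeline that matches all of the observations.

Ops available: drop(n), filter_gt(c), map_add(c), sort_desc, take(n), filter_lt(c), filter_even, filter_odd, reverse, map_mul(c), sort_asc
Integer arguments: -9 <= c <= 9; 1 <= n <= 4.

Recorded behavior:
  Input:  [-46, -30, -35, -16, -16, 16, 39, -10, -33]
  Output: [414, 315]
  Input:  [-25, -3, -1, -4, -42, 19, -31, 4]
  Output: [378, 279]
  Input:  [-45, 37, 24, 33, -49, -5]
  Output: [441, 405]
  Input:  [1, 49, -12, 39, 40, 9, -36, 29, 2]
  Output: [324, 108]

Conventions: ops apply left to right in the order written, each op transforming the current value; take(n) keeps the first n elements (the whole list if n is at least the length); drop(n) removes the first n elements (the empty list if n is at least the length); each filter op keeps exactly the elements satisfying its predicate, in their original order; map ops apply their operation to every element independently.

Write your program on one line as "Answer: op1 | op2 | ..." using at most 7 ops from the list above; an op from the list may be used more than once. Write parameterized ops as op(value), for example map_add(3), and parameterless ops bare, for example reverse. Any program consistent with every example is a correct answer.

filter_lt(5) | sort_asc | reverse | map_mul(-9) | sort_desc | take(2)

Check, running the answer program on each example:
  [-46, -30, -35, -16, -16, 16, 39, -10, -33] -> [-46, -30, -35, -16, -16, -10, -33] -> [-46, -35, -33, -30, -16, -16, -10] -> [-10, -16, -16, -30, -33, -35, -46] -> [90, 144, 144, 270, 297, 315, 414] -> [414, 315, 297, 270, 144, 144, 90] -> [414, 315]
  [-25, -3, -1, -4, -42, 19, -31, 4] -> [-25, -3, -1, -4, -42, -31, 4] -> [-42, -31, -25, -4, -3, -1, 4] -> [4, -1, -3, -4, -25, -31, -42] -> [-36, 9, 27, 36, 225, 279, 378] -> [378, 279, 225, 36, 27, 9, -36] -> [378, 279]
  [-45, 37, 24, 33, -49, -5] -> [-45, -49, -5] -> [-49, -45, -5] -> [-5, -45, -49] -> [45, 405, 441] -> [441, 405, 45] -> [441, 405]
  [1, 49, -12, 39, 40, 9, -36, 29, 2] -> [1, -12, -36, 2] -> [-36, -12, 1, 2] -> [2, 1, -12, -36] -> [-18, -9, 108, 324] -> [324, 108, -9, -18] -> [324, 108]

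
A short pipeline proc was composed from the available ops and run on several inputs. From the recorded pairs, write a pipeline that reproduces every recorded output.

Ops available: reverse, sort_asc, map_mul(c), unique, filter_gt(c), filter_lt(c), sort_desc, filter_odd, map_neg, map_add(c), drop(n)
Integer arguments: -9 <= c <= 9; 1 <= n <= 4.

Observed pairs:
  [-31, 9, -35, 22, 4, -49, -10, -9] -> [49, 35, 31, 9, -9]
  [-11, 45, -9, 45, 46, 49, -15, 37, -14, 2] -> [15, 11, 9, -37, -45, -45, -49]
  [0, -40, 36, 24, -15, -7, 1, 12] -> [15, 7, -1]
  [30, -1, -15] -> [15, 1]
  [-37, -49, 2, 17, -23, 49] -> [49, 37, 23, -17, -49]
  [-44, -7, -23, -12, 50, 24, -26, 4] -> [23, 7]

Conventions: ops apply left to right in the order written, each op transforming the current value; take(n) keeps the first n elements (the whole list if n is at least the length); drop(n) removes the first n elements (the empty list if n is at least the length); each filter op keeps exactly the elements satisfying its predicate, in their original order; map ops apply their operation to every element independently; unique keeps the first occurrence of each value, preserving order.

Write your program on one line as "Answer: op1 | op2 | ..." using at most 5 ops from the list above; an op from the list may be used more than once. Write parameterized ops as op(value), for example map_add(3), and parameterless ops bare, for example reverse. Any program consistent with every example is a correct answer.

filter_odd | sort_asc | sort_desc | map_neg | sort_desc

Check, running the answer program on each example:
  [-31, 9, -35, 22, 4, -49, -10, -9] -> [-31, 9, -35, -49, -9] -> [-49, -35, -31, -9, 9] -> [9, -9, -31, -35, -49] -> [-9, 9, 31, 35, 49] -> [49, 35, 31, 9, -9]
  [-11, 45, -9, 45, 46, 49, -15, 37, -14, 2] -> [-11, 45, -9, 45, 49, -15, 37] -> [-15, -11, -9, 37, 45, 45, 49] -> [49, 45, 45, 37, -9, -11, -15] -> [-49, -45, -45, -37, 9, 11, 15] -> [15, 11, 9, -37, -45, -45, -49]
  [0, -40, 36, 24, -15, -7, 1, 12] -> [-15, -7, 1] -> [-15, -7, 1] -> [1, -7, -15] -> [-1, 7, 15] -> [15, 7, -1]
  [30, -1, -15] -> [-1, -15] -> [-15, -1] -> [-1, -15] -> [1, 15] -> [15, 1]
  [-37, -49, 2, 17, -23, 49] -> [-37, -49, 17, -23, 49] -> [-49, -37, -23, 17, 49] -> [49, 17, -23, -37, -49] -> [-49, -17, 23, 37, 49] -> [49, 37, 23, -17, -49]
  [-44, -7, -23, -12, 50, 24, -26, 4] -> [-7, -23] -> [-23, -7] -> [-7, -23] -> [7, 23] -> [23, 7]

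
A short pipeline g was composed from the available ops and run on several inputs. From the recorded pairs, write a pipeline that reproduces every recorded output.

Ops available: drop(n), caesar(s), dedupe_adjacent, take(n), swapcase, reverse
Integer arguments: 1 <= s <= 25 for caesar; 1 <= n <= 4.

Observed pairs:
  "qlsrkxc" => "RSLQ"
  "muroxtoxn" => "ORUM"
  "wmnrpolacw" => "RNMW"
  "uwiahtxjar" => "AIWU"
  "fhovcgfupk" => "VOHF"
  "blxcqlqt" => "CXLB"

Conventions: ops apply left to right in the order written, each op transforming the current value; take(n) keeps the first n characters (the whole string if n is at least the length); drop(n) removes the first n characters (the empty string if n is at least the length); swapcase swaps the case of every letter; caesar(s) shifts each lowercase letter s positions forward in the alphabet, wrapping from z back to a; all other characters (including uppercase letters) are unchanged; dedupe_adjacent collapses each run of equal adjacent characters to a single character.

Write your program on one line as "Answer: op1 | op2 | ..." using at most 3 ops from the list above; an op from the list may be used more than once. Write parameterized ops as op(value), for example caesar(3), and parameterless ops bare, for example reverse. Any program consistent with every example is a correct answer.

take(4) | reverse | swapcase

Check, running the answer program on each example:
  "qlsrkxc" -> "qlsr" -> "rslq" -> "RSLQ"
  "muroxtoxn" -> "muro" -> "orum" -> "ORUM"
  "wmnrpolacw" -> "wmnr" -> "rnmw" -> "RNMW"
  "uwiahtxjar" -> "uwia" -> "aiwu" -> "AIWU"
  "fhovcgfupk" -> "fhov" -> "vohf" -> "VOHF"
  "blxcqlqt" -> "blxc" -> "cxlb" -> "CXLB"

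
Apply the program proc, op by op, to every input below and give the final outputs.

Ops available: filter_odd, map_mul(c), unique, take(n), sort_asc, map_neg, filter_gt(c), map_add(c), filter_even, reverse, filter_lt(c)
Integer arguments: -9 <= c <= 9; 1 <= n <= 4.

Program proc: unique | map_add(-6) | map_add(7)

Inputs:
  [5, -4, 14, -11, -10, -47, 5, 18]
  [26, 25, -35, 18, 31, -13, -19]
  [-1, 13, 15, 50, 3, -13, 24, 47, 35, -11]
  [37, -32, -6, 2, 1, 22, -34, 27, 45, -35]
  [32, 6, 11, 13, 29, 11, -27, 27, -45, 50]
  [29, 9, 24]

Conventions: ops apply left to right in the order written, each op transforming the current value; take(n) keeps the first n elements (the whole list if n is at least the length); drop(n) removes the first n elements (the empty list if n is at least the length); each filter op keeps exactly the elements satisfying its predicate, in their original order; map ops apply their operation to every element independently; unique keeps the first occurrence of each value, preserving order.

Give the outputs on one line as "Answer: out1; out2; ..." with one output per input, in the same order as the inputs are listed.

[6, -3, 15, -10, -9, -46, 19]; [27, 26, -34, 19, 32, -12, -18]; [0, 14, 16, 51, 4, -12, 25, 48, 36, -10]; [38, -31, -5, 3, 2, 23, -33, 28, 46, -34]; [33, 7, 12, 14, 30, -26, 28, -44, 51]; [30, 10, 25]

Execution, op by op:
  [5, -4, 14, -11, -10, -47, 5, 18] -> [5, -4, 14, -11, -10, -47, 18] -> [-1, -10, 8, -17, -16, -53, 12] -> [6, -3, 15, -10, -9, -46, 19]
  [26, 25, -35, 18, 31, -13, -19] -> [26, 25, -35, 18, 31, -13, -19] -> [20, 19, -41, 12, 25, -19, -25] -> [27, 26, -34, 19, 32, -12, -18]
  [-1, 13, 15, 50, 3, -13, 24, 47, 35, -11] -> [-1, 13, 15, 50, 3, -13, 24, 47, 35, -11] -> [-7, 7, 9, 44, -3, -19, 18, 41, 29, -17] -> [0, 14, 16, 51, 4, -12, 25, 48, 36, -10]
  [37, -32, -6, 2, 1, 22, -34, 27, 45, -35] -> [37, -32, -6, 2, 1, 22, -34, 27, 45, -35] -> [31, -38, -12, -4, -5, 16, -40, 21, 39, -41] -> [38, -31, -5, 3, 2, 23, -33, 28, 46, -34]
  [32, 6, 11, 13, 29, 11, -27, 27, -45, 50] -> [32, 6, 11, 13, 29, -27, 27, -45, 50] -> [26, 0, 5, 7, 23, -33, 21, -51, 44] -> [33, 7, 12, 14, 30, -26, 28, -44, 51]
  [29, 9, 24] -> [29, 9, 24] -> [23, 3, 18] -> [30, 10, 25]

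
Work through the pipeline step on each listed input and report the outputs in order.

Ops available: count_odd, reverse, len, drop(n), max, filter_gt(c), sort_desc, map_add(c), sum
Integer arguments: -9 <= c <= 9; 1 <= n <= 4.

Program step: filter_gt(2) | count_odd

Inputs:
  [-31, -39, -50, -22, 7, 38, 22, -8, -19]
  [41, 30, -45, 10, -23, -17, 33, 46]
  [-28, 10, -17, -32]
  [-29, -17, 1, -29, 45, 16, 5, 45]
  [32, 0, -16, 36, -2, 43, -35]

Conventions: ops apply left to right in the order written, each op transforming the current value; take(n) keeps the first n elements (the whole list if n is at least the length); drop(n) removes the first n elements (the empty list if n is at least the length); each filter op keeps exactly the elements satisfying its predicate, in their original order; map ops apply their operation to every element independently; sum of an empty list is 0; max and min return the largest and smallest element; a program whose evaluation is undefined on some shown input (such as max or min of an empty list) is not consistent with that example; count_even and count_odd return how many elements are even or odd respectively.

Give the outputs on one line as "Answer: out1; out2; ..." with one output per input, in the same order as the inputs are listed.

Execution, op by op:
  [-31, -39, -50, -22, 7, 38, 22, -8, -19] -> [7, 38, 22] -> 1
  [41, 30, -45, 10, -23, -17, 33, 46] -> [41, 30, 10, 33, 46] -> 2
  [-28, 10, -17, -32] -> [10] -> 0
  [-29, -17, 1, -29, 45, 16, 5, 45] -> [45, 16, 5, 45] -> 3
  [32, 0, -16, 36, -2, 43, -35] -> [32, 36, 43] -> 1

1; 2; 0; 3; 1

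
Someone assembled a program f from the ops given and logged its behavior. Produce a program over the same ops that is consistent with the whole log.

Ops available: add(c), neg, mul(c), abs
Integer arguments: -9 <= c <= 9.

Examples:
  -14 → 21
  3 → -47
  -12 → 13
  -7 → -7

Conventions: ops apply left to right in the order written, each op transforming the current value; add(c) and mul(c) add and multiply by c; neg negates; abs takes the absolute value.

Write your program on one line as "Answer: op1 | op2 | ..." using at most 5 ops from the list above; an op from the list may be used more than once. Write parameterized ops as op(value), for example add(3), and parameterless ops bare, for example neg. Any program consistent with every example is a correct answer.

neg | add(-9) | mul(4) | add(-6) | add(7)

Check, running the answer program on each example:
  -14 -> 14 -> 5 -> 20 -> 14 -> 21
  3 -> -3 -> -12 -> -48 -> -54 -> -47
  -12 -> 12 -> 3 -> 12 -> 6 -> 13
  -7 -> 7 -> -2 -> -8 -> -14 -> -7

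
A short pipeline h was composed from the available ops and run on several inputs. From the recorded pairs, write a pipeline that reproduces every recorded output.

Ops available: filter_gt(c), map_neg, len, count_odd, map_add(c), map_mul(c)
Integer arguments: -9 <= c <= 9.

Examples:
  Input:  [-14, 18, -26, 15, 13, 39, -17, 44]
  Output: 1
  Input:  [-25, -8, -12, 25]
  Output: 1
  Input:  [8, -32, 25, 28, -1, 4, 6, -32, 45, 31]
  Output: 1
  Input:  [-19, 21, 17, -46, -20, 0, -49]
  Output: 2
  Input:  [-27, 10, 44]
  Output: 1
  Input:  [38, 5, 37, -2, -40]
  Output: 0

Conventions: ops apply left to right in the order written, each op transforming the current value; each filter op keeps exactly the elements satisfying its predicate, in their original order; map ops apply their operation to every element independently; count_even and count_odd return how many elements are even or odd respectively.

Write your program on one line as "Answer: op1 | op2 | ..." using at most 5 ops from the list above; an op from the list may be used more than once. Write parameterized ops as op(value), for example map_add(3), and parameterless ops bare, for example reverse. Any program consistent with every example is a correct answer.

map_mul(-9) | map_add(6) | filter_gt(-7) | count_odd

Check, running the answer program on each example:
  [-14, 18, -26, 15, 13, 39, -17, 44] -> [126, -162, 234, -135, -117, -351, 153, -396] -> [132, -156, 240, -129, -111, -345, 159, -390] -> [132, 240, 159] -> 1
  [-25, -8, -12, 25] -> [225, 72, 108, -225] -> [231, 78, 114, -219] -> [231, 78, 114] -> 1
  [8, -32, 25, 28, -1, 4, 6, -32, 45, 31] -> [-72, 288, -225, -252, 9, -36, -54, 288, -405, -279] -> [-66, 294, -219, -246, 15, -30, -48, 294, -399, -273] -> [294, 15, 294] -> 1
  [-19, 21, 17, -46, -20, 0, -49] -> [171, -189, -153, 414, 180, 0, 441] -> [177, -183, -147, 420, 186, 6, 447] -> [177, 420, 186, 6, 447] -> 2
  [-27, 10, 44] -> [243, -90, -396] -> [249, -84, -390] -> [249] -> 1
  [38, 5, 37, -2, -40] -> [-342, -45, -333, 18, 360] -> [-336, -39, -327, 24, 366] -> [24, 366] -> 0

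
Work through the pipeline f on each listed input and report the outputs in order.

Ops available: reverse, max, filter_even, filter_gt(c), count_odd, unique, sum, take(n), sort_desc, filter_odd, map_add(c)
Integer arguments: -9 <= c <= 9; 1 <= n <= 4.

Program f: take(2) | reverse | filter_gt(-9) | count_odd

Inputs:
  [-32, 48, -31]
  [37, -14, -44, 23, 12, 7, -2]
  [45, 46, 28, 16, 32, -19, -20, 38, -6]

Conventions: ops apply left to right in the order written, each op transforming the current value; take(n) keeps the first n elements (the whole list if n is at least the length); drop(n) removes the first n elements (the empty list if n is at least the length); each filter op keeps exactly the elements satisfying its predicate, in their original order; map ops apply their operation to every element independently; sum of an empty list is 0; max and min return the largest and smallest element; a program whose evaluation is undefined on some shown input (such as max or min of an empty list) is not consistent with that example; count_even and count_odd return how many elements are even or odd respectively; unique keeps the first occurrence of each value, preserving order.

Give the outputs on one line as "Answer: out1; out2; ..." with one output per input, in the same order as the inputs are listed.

Execution, op by op:
  [-32, 48, -31] -> [-32, 48] -> [48, -32] -> [48] -> 0
  [37, -14, -44, 23, 12, 7, -2] -> [37, -14] -> [-14, 37] -> [37] -> 1
  [45, 46, 28, 16, 32, -19, -20, 38, -6] -> [45, 46] -> [46, 45] -> [46, 45] -> 1

0; 1; 1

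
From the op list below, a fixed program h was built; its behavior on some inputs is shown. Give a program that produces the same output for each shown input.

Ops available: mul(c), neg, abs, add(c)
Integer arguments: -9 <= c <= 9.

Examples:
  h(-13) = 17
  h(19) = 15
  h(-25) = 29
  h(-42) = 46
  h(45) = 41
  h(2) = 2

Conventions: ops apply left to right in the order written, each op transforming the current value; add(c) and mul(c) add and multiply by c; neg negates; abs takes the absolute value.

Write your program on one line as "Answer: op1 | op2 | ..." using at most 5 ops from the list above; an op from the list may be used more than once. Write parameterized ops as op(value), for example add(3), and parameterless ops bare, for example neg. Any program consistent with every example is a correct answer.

add(-2) | add(-2) | neg | abs

Check, running the answer program on each example:
  -13 -> -15 -> -17 -> 17 -> 17
  19 -> 17 -> 15 -> -15 -> 15
  -25 -> -27 -> -29 -> 29 -> 29
  -42 -> -44 -> -46 -> 46 -> 46
  45 -> 43 -> 41 -> -41 -> 41
  2 -> 0 -> -2 -> 2 -> 2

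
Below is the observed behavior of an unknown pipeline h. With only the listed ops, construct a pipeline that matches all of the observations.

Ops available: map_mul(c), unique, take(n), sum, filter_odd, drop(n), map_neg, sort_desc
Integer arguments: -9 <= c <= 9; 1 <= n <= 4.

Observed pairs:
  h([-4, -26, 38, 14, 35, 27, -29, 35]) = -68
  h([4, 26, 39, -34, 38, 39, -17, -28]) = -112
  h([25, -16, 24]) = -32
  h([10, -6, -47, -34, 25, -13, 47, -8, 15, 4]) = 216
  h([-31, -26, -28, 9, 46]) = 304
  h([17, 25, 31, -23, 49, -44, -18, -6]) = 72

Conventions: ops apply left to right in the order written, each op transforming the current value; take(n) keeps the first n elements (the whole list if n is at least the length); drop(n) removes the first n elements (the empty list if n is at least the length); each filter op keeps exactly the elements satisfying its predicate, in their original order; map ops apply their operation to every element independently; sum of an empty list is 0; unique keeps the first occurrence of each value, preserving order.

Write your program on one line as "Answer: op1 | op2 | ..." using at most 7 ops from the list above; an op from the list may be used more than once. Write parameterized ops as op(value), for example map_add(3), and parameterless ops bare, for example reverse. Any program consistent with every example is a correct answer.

sort_desc | map_neg | drop(1) | map_mul(4) | unique | sum

Check, running the answer program on each example:
  [-4, -26, 38, 14, 35, 27, -29, 35] -> [38, 35, 35, 27, 14, -4, -26, -29] -> [-38, -35, -35, -27, -14, 4, 26, 29] -> [-35, -35, -27, -14, 4, 26, 29] -> [-140, -140, -108, -56, 16, 104, 116] -> [-140, -108, -56, 16, 104, 116] -> -68
  [4, 26, 39, -34, 38, 39, -17, -28] -> [39, 39, 38, 26, 4, -17, -28, -34] -> [-39, -39, -38, -26, -4, 17, 28, 34] -> [-39, -38, -26, -4, 17, 28, 34] -> [-156, -152, -104, -16, 68, 112, 136] -> [-156, -152, -104, -16, 68, 112, 136] -> -112
  [25, -16, 24] -> [25, 24, -16] -> [-25, -24, 16] -> [-24, 16] -> [-96, 64] -> [-96, 64] -> -32
  [10, -6, -47, -34, 25, -13, 47, -8, 15, 4] -> [47, 25, 15, 10, 4, -6, -8, -13, -34, -47] -> [-47, -25, -15, -10, -4, 6, 8, 13, 34, 47] -> [-25, -15, -10, -4, 6, 8, 13, 34, 47] -> [-100, -60, -40, -16, 24, 32, 52, 136, 188] -> [-100, -60, -40, -16, 24, 32, 52, 136, 188] -> 216
  [-31, -26, -28, 9, 46] -> [46, 9, -26, -28, -31] -> [-46, -9, 26, 28, 31] -> [-9, 26, 28, 31] -> [-36, 104, 112, 124] -> [-36, 104, 112, 124] -> 304
  [17, 25, 31, -23, 49, -44, -18, -6] -> [49, 31, 25, 17, -6, -18, -23, -44] -> [-49, -31, -25, -17, 6, 18, 23, 44] -> [-31, -25, -17, 6, 18, 23, 44] -> [-124, -100, -68, 24, 72, 92, 176] -> [-124, -100, -68, 24, 72, 92, 176] -> 72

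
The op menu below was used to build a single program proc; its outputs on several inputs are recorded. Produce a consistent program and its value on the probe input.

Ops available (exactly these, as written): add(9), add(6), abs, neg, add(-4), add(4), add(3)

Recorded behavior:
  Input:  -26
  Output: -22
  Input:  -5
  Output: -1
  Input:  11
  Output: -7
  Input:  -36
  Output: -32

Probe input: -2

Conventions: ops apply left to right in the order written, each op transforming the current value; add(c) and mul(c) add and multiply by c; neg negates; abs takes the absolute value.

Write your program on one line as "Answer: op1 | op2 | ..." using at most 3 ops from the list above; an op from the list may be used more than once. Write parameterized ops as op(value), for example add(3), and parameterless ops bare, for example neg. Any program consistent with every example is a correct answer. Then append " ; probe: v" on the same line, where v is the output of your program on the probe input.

abs | add(-4) | neg ; probe: 2

Check, running the answer program on each example:
  -26 -> 26 -> 22 -> -22
  -5 -> 5 -> 1 -> -1
  11 -> 11 -> 7 -> -7
  -36 -> 36 -> 32 -> -32
  probe: -2 -> 2 -> -2 -> 2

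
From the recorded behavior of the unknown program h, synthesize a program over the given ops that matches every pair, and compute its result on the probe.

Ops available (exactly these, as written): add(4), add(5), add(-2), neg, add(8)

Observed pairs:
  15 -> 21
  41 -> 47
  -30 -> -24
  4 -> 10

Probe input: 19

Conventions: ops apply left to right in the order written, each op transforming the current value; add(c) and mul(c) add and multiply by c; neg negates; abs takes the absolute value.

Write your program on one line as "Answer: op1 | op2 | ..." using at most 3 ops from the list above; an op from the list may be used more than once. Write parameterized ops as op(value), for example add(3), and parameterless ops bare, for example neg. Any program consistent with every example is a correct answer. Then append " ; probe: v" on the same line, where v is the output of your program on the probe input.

add(8) | add(-2) ; probe: 25

Check, running the answer program on each example:
  15 -> 23 -> 21
  41 -> 49 -> 47
  -30 -> -22 -> -24
  4 -> 12 -> 10
  probe: 19 -> 27 -> 25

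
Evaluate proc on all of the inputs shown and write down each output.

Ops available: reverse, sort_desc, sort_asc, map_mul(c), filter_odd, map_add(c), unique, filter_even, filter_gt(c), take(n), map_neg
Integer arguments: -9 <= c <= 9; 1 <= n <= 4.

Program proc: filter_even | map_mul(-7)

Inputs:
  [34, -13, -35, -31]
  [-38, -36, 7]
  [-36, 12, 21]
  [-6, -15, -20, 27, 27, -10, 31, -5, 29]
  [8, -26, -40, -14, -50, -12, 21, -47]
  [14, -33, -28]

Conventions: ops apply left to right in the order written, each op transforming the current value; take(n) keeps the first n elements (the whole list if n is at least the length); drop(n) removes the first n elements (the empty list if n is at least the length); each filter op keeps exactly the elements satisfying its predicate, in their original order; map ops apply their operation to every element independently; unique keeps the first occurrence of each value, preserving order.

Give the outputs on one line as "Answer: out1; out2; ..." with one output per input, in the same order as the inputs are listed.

[-238]; [266, 252]; [252, -84]; [42, 140, 70]; [-56, 182, 280, 98, 350, 84]; [-98, 196]

Execution, op by op:
  [34, -13, -35, -31] -> [34] -> [-238]
  [-38, -36, 7] -> [-38, -36] -> [266, 252]
  [-36, 12, 21] -> [-36, 12] -> [252, -84]
  [-6, -15, -20, 27, 27, -10, 31, -5, 29] -> [-6, -20, -10] -> [42, 140, 70]
  [8, -26, -40, -14, -50, -12, 21, -47] -> [8, -26, -40, -14, -50, -12] -> [-56, 182, 280, 98, 350, 84]
  [14, -33, -28] -> [14, -28] -> [-98, 196]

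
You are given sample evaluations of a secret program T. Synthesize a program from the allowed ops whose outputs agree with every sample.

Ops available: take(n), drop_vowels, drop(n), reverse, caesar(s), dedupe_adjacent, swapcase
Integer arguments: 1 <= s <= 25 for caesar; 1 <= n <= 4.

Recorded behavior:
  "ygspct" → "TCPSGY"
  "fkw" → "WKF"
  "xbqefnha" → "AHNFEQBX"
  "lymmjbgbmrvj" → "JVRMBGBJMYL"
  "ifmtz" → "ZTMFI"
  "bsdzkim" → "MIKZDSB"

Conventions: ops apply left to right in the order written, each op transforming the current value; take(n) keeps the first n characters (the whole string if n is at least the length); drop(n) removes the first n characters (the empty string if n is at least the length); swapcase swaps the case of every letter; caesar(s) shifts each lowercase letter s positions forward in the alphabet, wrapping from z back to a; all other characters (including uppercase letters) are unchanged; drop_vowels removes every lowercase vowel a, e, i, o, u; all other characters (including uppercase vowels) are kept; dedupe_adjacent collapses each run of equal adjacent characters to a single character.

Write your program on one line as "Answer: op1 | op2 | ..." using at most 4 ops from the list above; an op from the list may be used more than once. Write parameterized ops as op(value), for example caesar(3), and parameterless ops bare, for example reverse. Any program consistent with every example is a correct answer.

reverse | dedupe_adjacent | swapcase

Check, running the answer program on each example:
  "ygspct" -> "tcpsgy" -> "tcpsgy" -> "TCPSGY"
  "fkw" -> "wkf" -> "wkf" -> "WKF"
  "xbqefnha" -> "ahnfeqbx" -> "ahnfeqbx" -> "AHNFEQBX"
  "lymmjbgbmrvj" -> "jvrmbgbjmmyl" -> "jvrmbgbjmyl" -> "JVRMBGBJMYL"
  "ifmtz" -> "ztmfi" -> "ztmfi" -> "ZTMFI"
  "bsdzkim" -> "mikzdsb" -> "mikzdsb" -> "MIKZDSB"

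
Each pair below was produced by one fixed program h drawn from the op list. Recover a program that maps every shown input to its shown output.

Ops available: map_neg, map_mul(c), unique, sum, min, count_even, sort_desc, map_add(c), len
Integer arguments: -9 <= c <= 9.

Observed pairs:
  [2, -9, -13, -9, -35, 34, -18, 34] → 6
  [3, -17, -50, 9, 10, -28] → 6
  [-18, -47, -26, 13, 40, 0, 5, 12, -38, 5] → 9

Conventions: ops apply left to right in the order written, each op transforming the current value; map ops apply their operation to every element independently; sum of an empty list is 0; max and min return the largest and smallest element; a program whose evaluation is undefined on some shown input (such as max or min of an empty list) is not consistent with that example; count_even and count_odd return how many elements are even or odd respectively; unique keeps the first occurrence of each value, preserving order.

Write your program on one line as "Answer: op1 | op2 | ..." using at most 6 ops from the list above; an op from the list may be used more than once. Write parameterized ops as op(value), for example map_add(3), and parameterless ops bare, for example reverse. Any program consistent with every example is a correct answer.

unique | map_neg | sort_desc | map_mul(-2) | count_even

Check, running the answer program on each example:
  [2, -9, -13, -9, -35, 34, -18, 34] -> [2, -9, -13, -35, 34, -18] -> [-2, 9, 13, 35, -34, 18] -> [35, 18, 13, 9, -2, -34] -> [-70, -36, -26, -18, 4, 68] -> 6
  [3, -17, -50, 9, 10, -28] -> [3, -17, -50, 9, 10, -28] -> [-3, 17, 50, -9, -10, 28] -> [50, 28, 17, -3, -9, -10] -> [-100, -56, -34, 6, 18, 20] -> 6
  [-18, -47, -26, 13, 40, 0, 5, 12, -38, 5] -> [-18, -47, -26, 13, 40, 0, 5, 12, -38] -> [18, 47, 26, -13, -40, 0, -5, -12, 38] -> [47, 38, 26, 18, 0, -5, -12, -13, -40] -> [-94, -76, -52, -36, 0, 10, 24, 26, 80] -> 9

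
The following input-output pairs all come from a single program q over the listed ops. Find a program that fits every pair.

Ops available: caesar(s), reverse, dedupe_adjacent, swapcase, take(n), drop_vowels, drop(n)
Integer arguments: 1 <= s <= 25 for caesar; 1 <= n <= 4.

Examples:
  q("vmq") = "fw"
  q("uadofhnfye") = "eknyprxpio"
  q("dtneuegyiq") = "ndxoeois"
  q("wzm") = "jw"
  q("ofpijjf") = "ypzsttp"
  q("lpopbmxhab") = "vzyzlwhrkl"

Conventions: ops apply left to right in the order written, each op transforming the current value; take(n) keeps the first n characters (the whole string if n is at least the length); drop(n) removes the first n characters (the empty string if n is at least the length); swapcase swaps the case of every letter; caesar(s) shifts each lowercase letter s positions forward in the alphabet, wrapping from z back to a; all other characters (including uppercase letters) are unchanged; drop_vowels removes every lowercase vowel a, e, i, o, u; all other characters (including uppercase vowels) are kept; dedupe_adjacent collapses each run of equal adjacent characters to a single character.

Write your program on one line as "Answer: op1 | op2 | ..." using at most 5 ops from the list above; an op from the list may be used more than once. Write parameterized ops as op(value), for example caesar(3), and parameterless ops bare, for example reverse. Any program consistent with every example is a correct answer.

caesar(24) | drop_vowels | caesar(10) | caesar(2)

Check, running the answer program on each example:
  "vmq" -> "tko" -> "tk" -> "du" -> "fw"
  "uadofhnfye" -> "sybmdfldwc" -> "sybmdfldwc" -> "cilwnpvngm" -> "eknyprxpio"
  "dtneuegyiq" -> "brlcscewgo" -> "brlcscwg" -> "lbvmcmgq" -> "ndxoeois"
  "wzm" -> "uxk" -> "xk" -> "hu" -> "jw"
  "ofpijjf" -> "mdnghhd" -> "mdnghhd" -> "wnxqrrn" -> "ypzsttp"
  "lpopbmxhab" -> "jnmnzkvfyz" -> "jnmnzkvfyz" -> "txwxjufpij" -> "vzyzlwhrkl"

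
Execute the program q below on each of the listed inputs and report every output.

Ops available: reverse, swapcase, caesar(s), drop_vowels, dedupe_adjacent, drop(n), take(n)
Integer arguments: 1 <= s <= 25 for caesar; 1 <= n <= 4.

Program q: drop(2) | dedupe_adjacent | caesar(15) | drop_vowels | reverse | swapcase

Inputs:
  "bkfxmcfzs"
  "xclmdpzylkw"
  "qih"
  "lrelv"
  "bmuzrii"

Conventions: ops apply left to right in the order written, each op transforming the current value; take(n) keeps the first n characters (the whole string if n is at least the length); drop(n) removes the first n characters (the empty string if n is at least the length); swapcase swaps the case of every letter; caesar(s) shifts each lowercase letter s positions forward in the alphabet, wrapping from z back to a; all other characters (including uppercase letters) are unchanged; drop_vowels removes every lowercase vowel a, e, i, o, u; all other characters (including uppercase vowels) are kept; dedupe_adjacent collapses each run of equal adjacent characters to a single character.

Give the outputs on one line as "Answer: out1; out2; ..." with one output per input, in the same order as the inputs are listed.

Execution, op by op:
  "bkfxmcfzs" -> "fxmcfzs" -> "fxmcfzs" -> "umbruoh" -> "mbrh" -> "hrbm" -> "HRBM"
  "xclmdpzylkw" -> "lmdpzylkw" -> "lmdpzylkw" -> "abseonazl" -> "bsnzl" -> "lznsb" -> "LZNSB"
  "qih" -> "h" -> "h" -> "w" -> "w" -> "w" -> "W"
  "lrelv" -> "elv" -> "elv" -> "tak" -> "tk" -> "kt" -> "KT"
  "bmuzrii" -> "uzrii" -> "uzri" -> "jogx" -> "jgx" -> "xgj" -> "XGJ"

"HRBM"; "LZNSB"; "W"; "KT"; "XGJ"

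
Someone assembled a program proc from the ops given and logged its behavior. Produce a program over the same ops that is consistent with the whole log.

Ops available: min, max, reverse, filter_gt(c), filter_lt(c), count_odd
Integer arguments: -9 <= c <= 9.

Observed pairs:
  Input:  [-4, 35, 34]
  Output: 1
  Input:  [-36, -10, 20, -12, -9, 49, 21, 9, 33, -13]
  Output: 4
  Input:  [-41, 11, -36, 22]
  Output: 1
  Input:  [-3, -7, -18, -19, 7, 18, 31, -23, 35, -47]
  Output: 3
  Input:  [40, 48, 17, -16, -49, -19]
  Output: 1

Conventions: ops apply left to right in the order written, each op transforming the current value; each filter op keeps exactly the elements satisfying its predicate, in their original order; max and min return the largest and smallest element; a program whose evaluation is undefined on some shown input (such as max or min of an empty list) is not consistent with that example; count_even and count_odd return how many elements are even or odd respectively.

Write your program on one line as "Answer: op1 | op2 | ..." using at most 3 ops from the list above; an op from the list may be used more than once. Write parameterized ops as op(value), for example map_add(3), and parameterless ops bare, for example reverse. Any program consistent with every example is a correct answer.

filter_gt(3) | count_odd

Check, running the answer program on each example:
  [-4, 35, 34] -> [35, 34] -> 1
  [-36, -10, 20, -12, -9, 49, 21, 9, 33, -13] -> [20, 49, 21, 9, 33] -> 4
  [-41, 11, -36, 22] -> [11, 22] -> 1
  [-3, -7, -18, -19, 7, 18, 31, -23, 35, -47] -> [7, 18, 31, 35] -> 3
  [40, 48, 17, -16, -49, -19] -> [40, 48, 17] -> 1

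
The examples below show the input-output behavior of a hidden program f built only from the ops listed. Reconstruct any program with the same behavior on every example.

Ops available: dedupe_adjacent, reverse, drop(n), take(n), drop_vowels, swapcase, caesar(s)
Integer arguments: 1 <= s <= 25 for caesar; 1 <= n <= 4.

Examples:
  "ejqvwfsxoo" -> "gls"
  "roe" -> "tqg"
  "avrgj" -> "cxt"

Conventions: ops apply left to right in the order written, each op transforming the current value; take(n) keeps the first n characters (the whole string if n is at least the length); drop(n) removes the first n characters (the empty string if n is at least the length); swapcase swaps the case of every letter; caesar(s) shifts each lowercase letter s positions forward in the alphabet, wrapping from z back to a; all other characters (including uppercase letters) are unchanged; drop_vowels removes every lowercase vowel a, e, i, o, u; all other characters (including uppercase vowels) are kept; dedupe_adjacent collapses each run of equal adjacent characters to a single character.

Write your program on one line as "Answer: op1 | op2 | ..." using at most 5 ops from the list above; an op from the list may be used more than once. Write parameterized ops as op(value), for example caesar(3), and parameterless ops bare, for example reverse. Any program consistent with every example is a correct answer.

caesar(5) | caesar(5) | caesar(18) | take(3)

Check, running the answer program on each example:
  "ejqvwfsxoo" -> "jovabkxctt" -> "otafgpchyy" -> "glsxyhuzqq" -> "gls"
  "roe" -> "wtj" -> "byo" -> "tqg" -> "tqg"
  "avrgj" -> "fawlo" -> "kfbqt" -> "cxtil" -> "cxt"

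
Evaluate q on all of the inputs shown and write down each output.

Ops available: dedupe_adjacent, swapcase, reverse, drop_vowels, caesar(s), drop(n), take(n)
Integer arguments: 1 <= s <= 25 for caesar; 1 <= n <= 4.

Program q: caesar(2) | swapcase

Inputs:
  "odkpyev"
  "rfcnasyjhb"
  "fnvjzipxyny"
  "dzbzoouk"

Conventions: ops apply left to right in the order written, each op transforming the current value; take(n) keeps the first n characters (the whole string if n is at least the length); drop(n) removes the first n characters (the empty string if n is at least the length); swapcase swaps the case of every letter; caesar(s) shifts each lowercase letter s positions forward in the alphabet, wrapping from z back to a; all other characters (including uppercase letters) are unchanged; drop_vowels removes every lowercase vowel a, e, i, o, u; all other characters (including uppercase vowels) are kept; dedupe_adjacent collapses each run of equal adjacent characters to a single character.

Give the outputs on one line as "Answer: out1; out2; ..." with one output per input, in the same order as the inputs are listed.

Execution, op by op:
  "odkpyev" -> "qfmragx" -> "QFMRAGX"
  "rfcnasyjhb" -> "thepcualjd" -> "THEPCUALJD"
  "fnvjzipxyny" -> "hpxlbkrzapa" -> "HPXLBKRZAPA"
  "dzbzoouk" -> "fbdbqqwm" -> "FBDBQQWM"

"QFMRAGX"; "THEPCUALJD"; "HPXLBKRZAPA"; "FBDBQQWM"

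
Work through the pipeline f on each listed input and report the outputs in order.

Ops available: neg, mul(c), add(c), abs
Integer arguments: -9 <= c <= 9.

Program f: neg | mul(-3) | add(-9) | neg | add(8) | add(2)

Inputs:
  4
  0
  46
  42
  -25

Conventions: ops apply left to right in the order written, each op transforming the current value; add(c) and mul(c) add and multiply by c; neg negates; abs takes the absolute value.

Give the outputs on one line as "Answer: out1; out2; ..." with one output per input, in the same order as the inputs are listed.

Execution, op by op:
  4 -> -4 -> 12 -> 3 -> -3 -> 5 -> 7
  0 -> 0 -> 0 -> -9 -> 9 -> 17 -> 19
  46 -> -46 -> 138 -> 129 -> -129 -> -121 -> -119
  42 -> -42 -> 126 -> 117 -> -117 -> -109 -> -107
  -25 -> 25 -> -75 -> -84 -> 84 -> 92 -> 94

7; 19; -119; -107; 94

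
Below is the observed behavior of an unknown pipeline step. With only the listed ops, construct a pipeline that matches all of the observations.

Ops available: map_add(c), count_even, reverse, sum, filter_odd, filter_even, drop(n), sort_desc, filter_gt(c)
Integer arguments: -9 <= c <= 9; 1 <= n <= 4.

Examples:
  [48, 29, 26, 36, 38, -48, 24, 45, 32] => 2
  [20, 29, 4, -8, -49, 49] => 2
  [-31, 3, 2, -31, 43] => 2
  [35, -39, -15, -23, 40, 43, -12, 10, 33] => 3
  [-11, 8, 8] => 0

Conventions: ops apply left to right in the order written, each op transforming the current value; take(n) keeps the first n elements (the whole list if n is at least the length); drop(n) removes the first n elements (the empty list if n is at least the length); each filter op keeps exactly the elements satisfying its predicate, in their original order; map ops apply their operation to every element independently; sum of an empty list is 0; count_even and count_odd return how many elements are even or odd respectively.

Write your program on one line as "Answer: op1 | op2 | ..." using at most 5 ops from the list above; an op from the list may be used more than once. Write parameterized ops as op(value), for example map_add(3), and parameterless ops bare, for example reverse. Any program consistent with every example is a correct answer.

filter_gt(1) | map_add(2) | map_add(5) | reverse | count_even

Check, running the answer program on each example:
  [48, 29, 26, 36, 38, -48, 24, 45, 32] -> [48, 29, 26, 36, 38, 24, 45, 32] -> [50, 31, 28, 38, 40, 26, 47, 34] -> [55, 36, 33, 43, 45, 31, 52, 39] -> [39, 52, 31, 45, 43, 33, 36, 55] -> 2
  [20, 29, 4, -8, -49, 49] -> [20, 29, 4, 49] -> [22, 31, 6, 51] -> [27, 36, 11, 56] -> [56, 11, 36, 27] -> 2
  [-31, 3, 2, -31, 43] -> [3, 2, 43] -> [5, 4, 45] -> [10, 9, 50] -> [50, 9, 10] -> 2
  [35, -39, -15, -23, 40, 43, -12, 10, 33] -> [35, 40, 43, 10, 33] -> [37, 42, 45, 12, 35] -> [42, 47, 50, 17, 40] -> [40, 17, 50, 47, 42] -> 3
  [-11, 8, 8] -> [8, 8] -> [10, 10] -> [15, 15] -> [15, 15] -> 0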